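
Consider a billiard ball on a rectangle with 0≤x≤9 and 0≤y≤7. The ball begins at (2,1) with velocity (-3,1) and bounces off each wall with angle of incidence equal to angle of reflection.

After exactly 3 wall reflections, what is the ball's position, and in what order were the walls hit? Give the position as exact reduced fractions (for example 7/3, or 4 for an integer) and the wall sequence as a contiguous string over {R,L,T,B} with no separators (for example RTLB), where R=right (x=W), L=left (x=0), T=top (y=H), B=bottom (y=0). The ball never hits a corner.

Final position: (2,7)
Wall sequence: LRT

1. t=2/3 → L at (0,5/3); v=(3,1)
2. t=3 → R at (9,14/3); v=(-3,1)
3. t=7/3 → T at (2,7); v=(-3,-1)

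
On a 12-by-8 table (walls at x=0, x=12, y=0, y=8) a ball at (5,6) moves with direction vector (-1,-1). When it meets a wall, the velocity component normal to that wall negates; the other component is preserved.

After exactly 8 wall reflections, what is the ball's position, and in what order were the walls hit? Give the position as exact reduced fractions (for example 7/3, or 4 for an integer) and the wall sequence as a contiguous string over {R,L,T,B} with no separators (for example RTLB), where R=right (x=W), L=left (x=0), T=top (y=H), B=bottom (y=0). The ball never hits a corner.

1. t=5 → L at (0,1); v=(1,-1)
2. t=1 → B at (1,0); v=(1,1)
3. t=8 → T at (9,8); v=(1,-1)
4. t=3 → R at (12,5); v=(-1,-1)
5. t=5 → B at (7,0); v=(-1,1)
6. t=7 → L at (0,7); v=(1,1)
7. t=1 → T at (1,8); v=(1,-1)
8. t=8 → B at (9,0); v=(1,1)

Final position: (9,0)
Wall sequence: LBTRBLTB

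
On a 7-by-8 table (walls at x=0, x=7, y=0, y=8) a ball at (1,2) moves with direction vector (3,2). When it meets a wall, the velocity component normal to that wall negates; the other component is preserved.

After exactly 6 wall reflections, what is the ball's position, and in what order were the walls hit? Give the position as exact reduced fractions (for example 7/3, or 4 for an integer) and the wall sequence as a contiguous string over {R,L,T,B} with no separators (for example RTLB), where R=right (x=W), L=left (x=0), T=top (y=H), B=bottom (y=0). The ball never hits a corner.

Final position: (0,4)
Wall sequence: RTLRBL

1. t=2 → R at (7,6); v=(-3,2)
2. t=1 → T at (4,8); v=(-3,-2)
3. t=4/3 → L at (0,16/3); v=(3,-2)
4. t=7/3 → R at (7,2/3); v=(-3,-2)
5. t=1/3 → B at (6,0); v=(-3,2)
6. t=2 → L at (0,4); v=(3,2)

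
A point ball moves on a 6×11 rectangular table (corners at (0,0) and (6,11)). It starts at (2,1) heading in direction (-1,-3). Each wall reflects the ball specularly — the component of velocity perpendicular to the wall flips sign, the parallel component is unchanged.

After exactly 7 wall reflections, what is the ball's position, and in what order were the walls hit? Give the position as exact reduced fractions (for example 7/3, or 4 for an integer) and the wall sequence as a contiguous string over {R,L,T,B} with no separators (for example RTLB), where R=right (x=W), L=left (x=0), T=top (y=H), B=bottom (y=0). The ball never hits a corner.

1. t=1/3 → B at (5/3,0); v=(-1,3)
2. t=5/3 → L at (0,5); v=(1,3)
3. t=2 → T at (2,11); v=(1,-3)
4. t=11/3 → B at (17/3,0); v=(1,3)
5. t=1/3 → R at (6,1); v=(-1,3)
6. t=10/3 → T at (8/3,11); v=(-1,-3)
7. t=8/3 → L at (0,3); v=(1,-3)

Final position: (0,3)
Wall sequence: BLTBRTL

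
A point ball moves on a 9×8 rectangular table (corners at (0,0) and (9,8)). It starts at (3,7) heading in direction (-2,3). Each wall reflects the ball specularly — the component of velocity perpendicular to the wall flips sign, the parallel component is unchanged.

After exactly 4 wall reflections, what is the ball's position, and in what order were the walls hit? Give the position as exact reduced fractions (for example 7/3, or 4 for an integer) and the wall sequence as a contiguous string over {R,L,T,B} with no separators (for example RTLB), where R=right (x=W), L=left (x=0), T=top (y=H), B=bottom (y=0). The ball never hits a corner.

1. t=1/3 → T at (7/3,8); v=(-2,-3)
2. t=7/6 → L at (0,9/2); v=(2,-3)
3. t=3/2 → B at (3,0); v=(2,3)
4. t=8/3 → T at (25/3,8); v=(2,-3)

Final position: (25/3,8)
Wall sequence: TLBT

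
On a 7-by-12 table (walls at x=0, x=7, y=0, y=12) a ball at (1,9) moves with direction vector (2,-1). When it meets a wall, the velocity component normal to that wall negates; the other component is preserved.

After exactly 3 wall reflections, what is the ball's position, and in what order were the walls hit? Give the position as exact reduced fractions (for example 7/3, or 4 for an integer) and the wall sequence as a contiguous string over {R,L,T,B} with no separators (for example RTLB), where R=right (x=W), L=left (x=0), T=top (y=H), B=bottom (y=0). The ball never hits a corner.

Final position: (5,0)
Wall sequence: RLB

1. t=3 → R at (7,6); v=(-2,-1)
2. t=7/2 → L at (0,5/2); v=(2,-1)
3. t=5/2 → B at (5,0); v=(2,1)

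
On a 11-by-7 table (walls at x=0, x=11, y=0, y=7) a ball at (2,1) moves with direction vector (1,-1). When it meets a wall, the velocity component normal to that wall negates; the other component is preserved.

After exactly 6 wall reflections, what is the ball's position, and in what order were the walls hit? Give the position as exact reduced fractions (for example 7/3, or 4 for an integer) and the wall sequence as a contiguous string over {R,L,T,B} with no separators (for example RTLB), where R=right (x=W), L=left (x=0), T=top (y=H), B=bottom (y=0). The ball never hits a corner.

1. t=1 → B at (3,0); v=(1,1)
2. t=7 → T at (10,7); v=(1,-1)
3. t=1 → R at (11,6); v=(-1,-1)
4. t=6 → B at (5,0); v=(-1,1)
5. t=5 → L at (0,5); v=(1,1)
6. t=2 → T at (2,7); v=(1,-1)

Final position: (2,7)
Wall sequence: BTRBLT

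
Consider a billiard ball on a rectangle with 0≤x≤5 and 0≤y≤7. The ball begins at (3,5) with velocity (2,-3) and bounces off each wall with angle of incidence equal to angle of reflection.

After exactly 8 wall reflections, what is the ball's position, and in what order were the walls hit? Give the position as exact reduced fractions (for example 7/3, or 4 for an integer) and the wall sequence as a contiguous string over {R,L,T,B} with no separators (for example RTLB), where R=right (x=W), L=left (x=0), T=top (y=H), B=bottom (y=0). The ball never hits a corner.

Final position: (1/3,7)
Wall sequence: RBLTRBLT

1. t=1 → R at (5,2); v=(-2,-3)
2. t=2/3 → B at (11/3,0); v=(-2,3)
3. t=11/6 → L at (0,11/2); v=(2,3)
4. t=1/2 → T at (1,7); v=(2,-3)
5. t=2 → R at (5,1); v=(-2,-3)
6. t=1/3 → B at (13/3,0); v=(-2,3)
7. t=13/6 → L at (0,13/2); v=(2,3)
8. t=1/6 → T at (1/3,7); v=(2,-3)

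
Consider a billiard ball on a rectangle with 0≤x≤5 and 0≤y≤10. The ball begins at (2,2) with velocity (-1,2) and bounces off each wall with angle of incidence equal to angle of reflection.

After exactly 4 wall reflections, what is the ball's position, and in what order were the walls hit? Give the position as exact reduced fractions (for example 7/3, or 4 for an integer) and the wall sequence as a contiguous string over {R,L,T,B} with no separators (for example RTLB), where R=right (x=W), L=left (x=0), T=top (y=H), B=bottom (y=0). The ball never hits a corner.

Final position: (3,0)
Wall sequence: LTRB

1. t=2 → L at (0,6); v=(1,2)
2. t=2 → T at (2,10); v=(1,-2)
3. t=3 → R at (5,4); v=(-1,-2)
4. t=2 → B at (3,0); v=(-1,2)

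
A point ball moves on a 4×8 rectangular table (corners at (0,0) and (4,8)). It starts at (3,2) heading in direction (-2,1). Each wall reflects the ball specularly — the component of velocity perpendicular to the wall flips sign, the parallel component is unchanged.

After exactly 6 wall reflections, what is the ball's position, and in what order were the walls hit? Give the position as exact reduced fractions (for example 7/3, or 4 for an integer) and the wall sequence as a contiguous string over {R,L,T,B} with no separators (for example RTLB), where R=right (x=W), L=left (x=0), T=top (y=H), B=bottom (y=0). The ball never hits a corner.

Final position: (0,9/2)
Wall sequence: LRLTRL

1. t=3/2 → L at (0,7/2); v=(2,1)
2. t=2 → R at (4,11/2); v=(-2,1)
3. t=2 → L at (0,15/2); v=(2,1)
4. t=1/2 → T at (1,8); v=(2,-1)
5. t=3/2 → R at (4,13/2); v=(-2,-1)
6. t=2 → L at (0,9/2); v=(2,-1)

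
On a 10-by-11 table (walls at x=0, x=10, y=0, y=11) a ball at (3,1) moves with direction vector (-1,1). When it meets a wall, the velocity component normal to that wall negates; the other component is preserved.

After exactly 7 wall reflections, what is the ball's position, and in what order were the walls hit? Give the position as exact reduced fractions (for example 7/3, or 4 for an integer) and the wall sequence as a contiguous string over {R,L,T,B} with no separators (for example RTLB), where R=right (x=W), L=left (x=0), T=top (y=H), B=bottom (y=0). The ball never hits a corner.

Final position: (10,10)
Wall sequence: LTRBLTR

1. t=3 → L at (0,4); v=(1,1)
2. t=7 → T at (7,11); v=(1,-1)
3. t=3 → R at (10,8); v=(-1,-1)
4. t=8 → B at (2,0); v=(-1,1)
5. t=2 → L at (0,2); v=(1,1)
6. t=9 → T at (9,11); v=(1,-1)
7. t=1 → R at (10,10); v=(-1,-1)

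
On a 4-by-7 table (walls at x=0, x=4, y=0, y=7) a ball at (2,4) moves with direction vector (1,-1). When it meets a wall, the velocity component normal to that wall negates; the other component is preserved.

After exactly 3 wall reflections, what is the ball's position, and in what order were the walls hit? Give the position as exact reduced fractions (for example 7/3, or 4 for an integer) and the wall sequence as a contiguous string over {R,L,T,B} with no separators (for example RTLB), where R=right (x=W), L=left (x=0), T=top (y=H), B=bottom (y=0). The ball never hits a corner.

1. t=2 → R at (4,2); v=(-1,-1)
2. t=2 → B at (2,0); v=(-1,1)
3. t=2 → L at (0,2); v=(1,1)

Final position: (0,2)
Wall sequence: RBL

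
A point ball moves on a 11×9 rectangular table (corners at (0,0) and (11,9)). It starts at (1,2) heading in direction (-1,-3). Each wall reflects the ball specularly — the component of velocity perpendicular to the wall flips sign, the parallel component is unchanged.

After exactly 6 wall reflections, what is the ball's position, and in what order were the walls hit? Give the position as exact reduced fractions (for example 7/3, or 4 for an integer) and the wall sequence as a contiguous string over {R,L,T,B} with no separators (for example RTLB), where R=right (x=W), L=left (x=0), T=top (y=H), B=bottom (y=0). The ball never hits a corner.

Final position: (11,2)
Wall sequence: BLTBTR

1. t=2/3 → B at (1/3,0); v=(-1,3)
2. t=1/3 → L at (0,1); v=(1,3)
3. t=8/3 → T at (8/3,9); v=(1,-3)
4. t=3 → B at (17/3,0); v=(1,3)
5. t=3 → T at (26/3,9); v=(1,-3)
6. t=7/3 → R at (11,2); v=(-1,-3)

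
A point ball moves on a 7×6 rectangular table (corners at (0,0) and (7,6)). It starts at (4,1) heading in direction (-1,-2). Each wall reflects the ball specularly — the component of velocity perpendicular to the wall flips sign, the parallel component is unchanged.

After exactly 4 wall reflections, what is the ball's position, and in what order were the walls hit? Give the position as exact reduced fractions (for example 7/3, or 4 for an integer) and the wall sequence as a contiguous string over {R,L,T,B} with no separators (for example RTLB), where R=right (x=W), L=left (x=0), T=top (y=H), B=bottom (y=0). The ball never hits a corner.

1. t=1/2 → B at (7/2,0); v=(-1,2)
2. t=3 → T at (1/2,6); v=(-1,-2)
3. t=1/2 → L at (0,5); v=(1,-2)
4. t=5/2 → B at (5/2,0); v=(1,2)

Final position: (5/2,0)
Wall sequence: BTLB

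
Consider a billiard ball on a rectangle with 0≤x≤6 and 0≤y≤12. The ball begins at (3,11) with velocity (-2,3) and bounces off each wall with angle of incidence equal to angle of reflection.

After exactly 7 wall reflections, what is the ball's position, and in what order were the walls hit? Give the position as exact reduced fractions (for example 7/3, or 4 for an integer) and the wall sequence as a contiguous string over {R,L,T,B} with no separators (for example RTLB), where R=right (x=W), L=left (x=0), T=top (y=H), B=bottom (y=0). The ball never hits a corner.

Final position: (6,11/2)
Wall sequence: TLBRLTR

1. t=1/3 → T at (7/3,12); v=(-2,-3)
2. t=7/6 → L at (0,17/2); v=(2,-3)
3. t=17/6 → B at (17/3,0); v=(2,3)
4. t=1/6 → R at (6,1/2); v=(-2,3)
5. t=3 → L at (0,19/2); v=(2,3)
6. t=5/6 → T at (5/3,12); v=(2,-3)
7. t=13/6 → R at (6,11/2); v=(-2,-3)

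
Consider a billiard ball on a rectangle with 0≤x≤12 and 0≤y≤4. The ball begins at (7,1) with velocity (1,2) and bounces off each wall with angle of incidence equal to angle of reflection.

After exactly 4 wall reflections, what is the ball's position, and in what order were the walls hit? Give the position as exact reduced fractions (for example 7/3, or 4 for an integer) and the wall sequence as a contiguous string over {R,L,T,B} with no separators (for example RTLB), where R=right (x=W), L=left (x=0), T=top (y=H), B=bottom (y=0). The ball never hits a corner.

Final position: (23/2,4)
Wall sequence: TBRT

1. t=3/2 → T at (17/2,4); v=(1,-2)
2. t=2 → B at (21/2,0); v=(1,2)
3. t=3/2 → R at (12,3); v=(-1,2)
4. t=1/2 → T at (23/2,4); v=(-1,-2)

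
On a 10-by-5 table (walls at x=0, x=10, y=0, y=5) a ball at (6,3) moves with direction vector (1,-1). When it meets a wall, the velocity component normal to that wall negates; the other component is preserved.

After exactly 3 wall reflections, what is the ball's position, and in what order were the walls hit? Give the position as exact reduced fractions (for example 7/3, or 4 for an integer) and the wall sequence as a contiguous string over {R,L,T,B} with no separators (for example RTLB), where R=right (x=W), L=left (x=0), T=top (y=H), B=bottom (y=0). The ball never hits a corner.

Final position: (6,5)
Wall sequence: BRT

1. t=3 → B at (9,0); v=(1,1)
2. t=1 → R at (10,1); v=(-1,1)
3. t=4 → T at (6,5); v=(-1,-1)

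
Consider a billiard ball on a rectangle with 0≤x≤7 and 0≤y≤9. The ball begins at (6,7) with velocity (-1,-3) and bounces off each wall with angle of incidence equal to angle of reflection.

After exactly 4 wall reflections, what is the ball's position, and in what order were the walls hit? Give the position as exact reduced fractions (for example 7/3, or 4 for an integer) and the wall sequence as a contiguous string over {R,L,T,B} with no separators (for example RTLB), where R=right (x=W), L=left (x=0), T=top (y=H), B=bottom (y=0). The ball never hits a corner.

Final position: (7/3,0)
Wall sequence: BTLB

1. t=7/3 → B at (11/3,0); v=(-1,3)
2. t=3 → T at (2/3,9); v=(-1,-3)
3. t=2/3 → L at (0,7); v=(1,-3)
4. t=7/3 → B at (7/3,0); v=(1,3)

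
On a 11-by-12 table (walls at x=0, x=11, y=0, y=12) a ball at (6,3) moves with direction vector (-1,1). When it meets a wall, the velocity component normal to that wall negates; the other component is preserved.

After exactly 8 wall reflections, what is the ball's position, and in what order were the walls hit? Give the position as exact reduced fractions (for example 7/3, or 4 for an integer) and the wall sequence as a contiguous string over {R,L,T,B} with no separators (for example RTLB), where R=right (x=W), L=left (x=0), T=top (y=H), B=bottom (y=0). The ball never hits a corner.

1. t=6 → L at (0,9); v=(1,1)
2. t=3 → T at (3,12); v=(1,-1)
3. t=8 → R at (11,4); v=(-1,-1)
4. t=4 → B at (7,0); v=(-1,1)
5. t=7 → L at (0,7); v=(1,1)
6. t=5 → T at (5,12); v=(1,-1)
7. t=6 → R at (11,6); v=(-1,-1)
8. t=6 → B at (5,0); v=(-1,1)

Final position: (5,0)
Wall sequence: LTRBLTRB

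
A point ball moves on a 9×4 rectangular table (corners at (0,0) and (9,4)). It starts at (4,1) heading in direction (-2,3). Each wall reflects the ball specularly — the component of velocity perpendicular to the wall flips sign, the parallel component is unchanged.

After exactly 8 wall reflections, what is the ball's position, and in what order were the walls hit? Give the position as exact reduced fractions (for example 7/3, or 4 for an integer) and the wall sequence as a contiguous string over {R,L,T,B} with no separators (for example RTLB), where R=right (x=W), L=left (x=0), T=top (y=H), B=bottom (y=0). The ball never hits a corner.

Final position: (20/3,0)
Wall sequence: TLBTBTRB

1. t=1 → T at (2,4); v=(-2,-3)
2. t=1 → L at (0,1); v=(2,-3)
3. t=1/3 → B at (2/3,0); v=(2,3)
4. t=4/3 → T at (10/3,4); v=(2,-3)
5. t=4/3 → B at (6,0); v=(2,3)
6. t=4/3 → T at (26/3,4); v=(2,-3)
7. t=1/6 → R at (9,7/2); v=(-2,-3)
8. t=7/6 → B at (20/3,0); v=(-2,3)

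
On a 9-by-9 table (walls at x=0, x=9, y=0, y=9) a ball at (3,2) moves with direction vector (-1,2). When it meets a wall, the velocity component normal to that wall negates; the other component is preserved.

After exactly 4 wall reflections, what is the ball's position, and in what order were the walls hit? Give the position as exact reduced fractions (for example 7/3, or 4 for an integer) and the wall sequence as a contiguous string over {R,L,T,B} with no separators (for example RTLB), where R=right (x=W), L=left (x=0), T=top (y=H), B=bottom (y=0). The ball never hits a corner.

Final position: (9,8)
Wall sequence: LTBR

1. t=3 → L at (0,8); v=(1,2)
2. t=1/2 → T at (1/2,9); v=(1,-2)
3. t=9/2 → B at (5,0); v=(1,2)
4. t=4 → R at (9,8); v=(-1,2)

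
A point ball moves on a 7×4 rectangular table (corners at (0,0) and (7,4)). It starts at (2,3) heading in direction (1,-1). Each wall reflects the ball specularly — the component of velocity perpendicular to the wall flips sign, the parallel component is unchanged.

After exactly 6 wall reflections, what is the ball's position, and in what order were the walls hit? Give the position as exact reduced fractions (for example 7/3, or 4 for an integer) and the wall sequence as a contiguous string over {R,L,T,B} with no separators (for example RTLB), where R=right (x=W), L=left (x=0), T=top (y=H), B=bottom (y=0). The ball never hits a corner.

Final position: (3,4)
Wall sequence: BRTBLT

1. t=3 → B at (5,0); v=(1,1)
2. t=2 → R at (7,2); v=(-1,1)
3. t=2 → T at (5,4); v=(-1,-1)
4. t=4 → B at (1,0); v=(-1,1)
5. t=1 → L at (0,1); v=(1,1)
6. t=3 → T at (3,4); v=(1,-1)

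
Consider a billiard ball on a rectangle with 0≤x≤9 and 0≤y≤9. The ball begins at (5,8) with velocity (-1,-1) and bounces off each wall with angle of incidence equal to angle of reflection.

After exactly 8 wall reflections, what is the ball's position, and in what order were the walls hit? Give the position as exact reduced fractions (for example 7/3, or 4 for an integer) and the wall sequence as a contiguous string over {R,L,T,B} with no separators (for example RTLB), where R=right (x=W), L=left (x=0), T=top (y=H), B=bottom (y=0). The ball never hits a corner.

Final position: (6,9)
Wall sequence: LBRTLBRT

1. t=5 → L at (0,3); v=(1,-1)
2. t=3 → B at (3,0); v=(1,1)
3. t=6 → R at (9,6); v=(-1,1)
4. t=3 → T at (6,9); v=(-1,-1)
5. t=6 → L at (0,3); v=(1,-1)
6. t=3 → B at (3,0); v=(1,1)
7. t=6 → R at (9,6); v=(-1,1)
8. t=3 → T at (6,9); v=(-1,-1)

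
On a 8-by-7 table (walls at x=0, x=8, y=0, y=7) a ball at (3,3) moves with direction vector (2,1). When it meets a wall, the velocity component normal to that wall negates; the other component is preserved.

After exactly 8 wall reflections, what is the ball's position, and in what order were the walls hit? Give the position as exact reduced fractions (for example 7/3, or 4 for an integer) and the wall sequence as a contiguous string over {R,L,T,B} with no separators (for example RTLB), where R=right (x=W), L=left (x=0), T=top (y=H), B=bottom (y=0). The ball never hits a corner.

1. t=5/2 → R at (8,11/2); v=(-2,1)
2. t=3/2 → T at (5,7); v=(-2,-1)
3. t=5/2 → L at (0,9/2); v=(2,-1)
4. t=4 → R at (8,1/2); v=(-2,-1)
5. t=1/2 → B at (7,0); v=(-2,1)
6. t=7/2 → L at (0,7/2); v=(2,1)
7. t=7/2 → T at (7,7); v=(2,-1)
8. t=1/2 → R at (8,13/2); v=(-2,-1)

Final position: (8,13/2)
Wall sequence: RTLRBLTR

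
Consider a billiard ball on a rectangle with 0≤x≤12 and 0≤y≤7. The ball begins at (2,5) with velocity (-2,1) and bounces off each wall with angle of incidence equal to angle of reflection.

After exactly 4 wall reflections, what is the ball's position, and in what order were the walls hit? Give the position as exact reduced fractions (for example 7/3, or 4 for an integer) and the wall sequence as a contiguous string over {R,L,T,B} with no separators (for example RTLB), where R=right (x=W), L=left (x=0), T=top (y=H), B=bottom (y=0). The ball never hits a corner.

1. t=1 → L at (0,6); v=(2,1)
2. t=1 → T at (2,7); v=(2,-1)
3. t=5 → R at (12,2); v=(-2,-1)
4. t=2 → B at (8,0); v=(-2,1)

Final position: (8,0)
Wall sequence: LTRB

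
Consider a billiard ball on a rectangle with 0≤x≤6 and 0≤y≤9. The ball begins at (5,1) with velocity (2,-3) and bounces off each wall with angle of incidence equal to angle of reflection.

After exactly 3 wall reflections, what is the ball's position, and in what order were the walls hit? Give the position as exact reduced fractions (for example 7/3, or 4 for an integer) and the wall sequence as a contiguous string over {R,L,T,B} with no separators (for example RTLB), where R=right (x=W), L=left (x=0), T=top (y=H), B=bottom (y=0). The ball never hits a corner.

1. t=1/3 → B at (17/3,0); v=(2,3)
2. t=1/6 → R at (6,1/2); v=(-2,3)
3. t=17/6 → T at (1/3,9); v=(-2,-3)

Final position: (1/3,9)
Wall sequence: BRT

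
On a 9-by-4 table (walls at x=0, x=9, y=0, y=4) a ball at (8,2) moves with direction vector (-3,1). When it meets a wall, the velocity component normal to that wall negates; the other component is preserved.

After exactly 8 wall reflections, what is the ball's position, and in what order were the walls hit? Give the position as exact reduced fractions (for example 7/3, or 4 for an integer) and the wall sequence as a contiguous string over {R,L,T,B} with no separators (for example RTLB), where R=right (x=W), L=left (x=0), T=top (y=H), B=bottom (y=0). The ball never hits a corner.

Final position: (2,0)
Wall sequence: TLRBLTRB

1. t=2 → T at (2,4); v=(-3,-1)
2. t=2/3 → L at (0,10/3); v=(3,-1)
3. t=3 → R at (9,1/3); v=(-3,-1)
4. t=1/3 → B at (8,0); v=(-3,1)
5. t=8/3 → L at (0,8/3); v=(3,1)
6. t=4/3 → T at (4,4); v=(3,-1)
7. t=5/3 → R at (9,7/3); v=(-3,-1)
8. t=7/3 → B at (2,0); v=(-3,1)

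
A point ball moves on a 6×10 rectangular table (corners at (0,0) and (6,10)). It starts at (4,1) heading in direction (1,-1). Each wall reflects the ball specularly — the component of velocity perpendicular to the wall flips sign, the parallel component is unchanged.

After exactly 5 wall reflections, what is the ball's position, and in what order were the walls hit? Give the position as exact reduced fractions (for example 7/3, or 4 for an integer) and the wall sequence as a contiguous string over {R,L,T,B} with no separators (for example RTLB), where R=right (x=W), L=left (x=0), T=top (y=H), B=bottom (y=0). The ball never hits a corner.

1. t=1 → B at (5,0); v=(1,1)
2. t=1 → R at (6,1); v=(-1,1)
3. t=6 → L at (0,7); v=(1,1)
4. t=3 → T at (3,10); v=(1,-1)
5. t=3 → R at (6,7); v=(-1,-1)

Final position: (6,7)
Wall sequence: BRLTR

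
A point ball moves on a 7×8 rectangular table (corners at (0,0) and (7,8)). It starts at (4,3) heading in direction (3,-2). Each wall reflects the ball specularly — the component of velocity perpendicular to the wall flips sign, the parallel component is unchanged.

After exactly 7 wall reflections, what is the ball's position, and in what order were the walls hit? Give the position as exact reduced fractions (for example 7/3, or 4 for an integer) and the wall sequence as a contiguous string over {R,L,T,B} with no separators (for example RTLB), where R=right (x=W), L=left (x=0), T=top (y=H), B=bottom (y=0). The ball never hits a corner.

Final position: (9/2,0)
Wall sequence: RBLTRLB

1. t=1 → R at (7,1); v=(-3,-2)
2. t=1/2 → B at (11/2,0); v=(-3,2)
3. t=11/6 → L at (0,11/3); v=(3,2)
4. t=13/6 → T at (13/2,8); v=(3,-2)
5. t=1/6 → R at (7,23/3); v=(-3,-2)
6. t=7/3 → L at (0,3); v=(3,-2)
7. t=3/2 → B at (9/2,0); v=(3,2)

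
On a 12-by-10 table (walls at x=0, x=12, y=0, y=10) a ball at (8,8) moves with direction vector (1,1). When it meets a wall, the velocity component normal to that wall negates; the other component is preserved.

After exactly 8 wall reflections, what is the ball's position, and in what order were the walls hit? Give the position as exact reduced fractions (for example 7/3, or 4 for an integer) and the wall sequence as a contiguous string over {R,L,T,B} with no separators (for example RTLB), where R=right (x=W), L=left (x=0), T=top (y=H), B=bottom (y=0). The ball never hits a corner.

1. t=2 → T at (10,10); v=(1,-1)
2. t=2 → R at (12,8); v=(-1,-1)
3. t=8 → B at (4,0); v=(-1,1)
4. t=4 → L at (0,4); v=(1,1)
5. t=6 → T at (6,10); v=(1,-1)
6. t=6 → R at (12,4); v=(-1,-1)
7. t=4 → B at (8,0); v=(-1,1)
8. t=8 → L at (0,8); v=(1,1)

Final position: (0,8)
Wall sequence: TRBLTRBL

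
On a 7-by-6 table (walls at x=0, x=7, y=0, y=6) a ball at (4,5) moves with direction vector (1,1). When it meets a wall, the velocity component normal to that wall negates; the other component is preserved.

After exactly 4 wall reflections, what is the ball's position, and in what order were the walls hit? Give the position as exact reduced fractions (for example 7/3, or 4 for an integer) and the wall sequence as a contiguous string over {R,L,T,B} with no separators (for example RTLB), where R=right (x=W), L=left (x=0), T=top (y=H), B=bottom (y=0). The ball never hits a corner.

Final position: (0,3)
Wall sequence: TRBL

1. t=1 → T at (5,6); v=(1,-1)
2. t=2 → R at (7,4); v=(-1,-1)
3. t=4 → B at (3,0); v=(-1,1)
4. t=3 → L at (0,3); v=(1,1)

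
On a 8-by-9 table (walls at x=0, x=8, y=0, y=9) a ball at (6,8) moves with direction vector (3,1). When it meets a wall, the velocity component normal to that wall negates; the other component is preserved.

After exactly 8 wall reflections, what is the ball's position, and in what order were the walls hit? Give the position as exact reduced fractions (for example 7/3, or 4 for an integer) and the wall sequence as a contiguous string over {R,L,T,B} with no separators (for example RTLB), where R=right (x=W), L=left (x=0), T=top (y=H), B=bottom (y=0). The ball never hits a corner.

Final position: (0,4)
Wall sequence: RTLRLBRL

1. t=2/3 → R at (8,26/3); v=(-3,1)
2. t=1/3 → T at (7,9); v=(-3,-1)
3. t=7/3 → L at (0,20/3); v=(3,-1)
4. t=8/3 → R at (8,4); v=(-3,-1)
5. t=8/3 → L at (0,4/3); v=(3,-1)
6. t=4/3 → B at (4,0); v=(3,1)
7. t=4/3 → R at (8,4/3); v=(-3,1)
8. t=8/3 → L at (0,4); v=(3,1)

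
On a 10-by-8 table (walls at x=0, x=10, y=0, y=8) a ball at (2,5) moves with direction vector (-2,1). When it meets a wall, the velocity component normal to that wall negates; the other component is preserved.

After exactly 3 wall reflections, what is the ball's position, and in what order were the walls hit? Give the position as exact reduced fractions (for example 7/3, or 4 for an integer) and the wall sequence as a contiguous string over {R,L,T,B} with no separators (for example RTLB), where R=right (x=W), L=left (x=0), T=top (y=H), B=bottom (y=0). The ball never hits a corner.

1. t=1 → L at (0,6); v=(2,1)
2. t=2 → T at (4,8); v=(2,-1)
3. t=3 → R at (10,5); v=(-2,-1)

Final position: (10,5)
Wall sequence: LTR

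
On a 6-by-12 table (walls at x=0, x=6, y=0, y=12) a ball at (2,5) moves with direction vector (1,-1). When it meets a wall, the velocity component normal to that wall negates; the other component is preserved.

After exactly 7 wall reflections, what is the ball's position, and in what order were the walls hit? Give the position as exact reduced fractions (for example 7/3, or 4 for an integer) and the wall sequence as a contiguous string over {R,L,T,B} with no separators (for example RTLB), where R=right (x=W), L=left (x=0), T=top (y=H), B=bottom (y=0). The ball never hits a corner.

Final position: (6,1)
Wall sequence: RBLRTLR

1. t=4 → R at (6,1); v=(-1,-1)
2. t=1 → B at (5,0); v=(-1,1)
3. t=5 → L at (0,5); v=(1,1)
4. t=6 → R at (6,11); v=(-1,1)
5. t=1 → T at (5,12); v=(-1,-1)
6. t=5 → L at (0,7); v=(1,-1)
7. t=6 → R at (6,1); v=(-1,-1)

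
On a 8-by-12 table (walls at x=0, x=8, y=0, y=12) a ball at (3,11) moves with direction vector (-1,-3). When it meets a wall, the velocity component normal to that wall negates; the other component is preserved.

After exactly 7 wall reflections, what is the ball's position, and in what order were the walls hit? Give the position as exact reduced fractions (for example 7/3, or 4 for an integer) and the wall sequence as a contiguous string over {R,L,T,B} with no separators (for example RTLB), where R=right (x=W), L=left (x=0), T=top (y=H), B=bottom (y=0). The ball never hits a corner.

Final position: (0,2)
Wall sequence: LBTRBTL

1. t=3 → L at (0,2); v=(1,-3)
2. t=2/3 → B at (2/3,0); v=(1,3)
3. t=4 → T at (14/3,12); v=(1,-3)
4. t=10/3 → R at (8,2); v=(-1,-3)
5. t=2/3 → B at (22/3,0); v=(-1,3)
6. t=4 → T at (10/3,12); v=(-1,-3)
7. t=10/3 → L at (0,2); v=(1,-3)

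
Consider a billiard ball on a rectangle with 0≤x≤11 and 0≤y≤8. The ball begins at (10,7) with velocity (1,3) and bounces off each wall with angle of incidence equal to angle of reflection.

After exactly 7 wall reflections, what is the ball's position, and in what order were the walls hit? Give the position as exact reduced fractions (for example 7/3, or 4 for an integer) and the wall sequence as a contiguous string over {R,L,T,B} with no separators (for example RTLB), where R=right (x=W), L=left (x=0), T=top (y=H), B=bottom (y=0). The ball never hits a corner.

Final position: (0,5)
Wall sequence: TRBTBTL

1. t=1/3 → T at (31/3,8); v=(1,-3)
2. t=2/3 → R at (11,6); v=(-1,-3)
3. t=2 → B at (9,0); v=(-1,3)
4. t=8/3 → T at (19/3,8); v=(-1,-3)
5. t=8/3 → B at (11/3,0); v=(-1,3)
6. t=8/3 → T at (1,8); v=(-1,-3)
7. t=1 → L at (0,5); v=(1,-3)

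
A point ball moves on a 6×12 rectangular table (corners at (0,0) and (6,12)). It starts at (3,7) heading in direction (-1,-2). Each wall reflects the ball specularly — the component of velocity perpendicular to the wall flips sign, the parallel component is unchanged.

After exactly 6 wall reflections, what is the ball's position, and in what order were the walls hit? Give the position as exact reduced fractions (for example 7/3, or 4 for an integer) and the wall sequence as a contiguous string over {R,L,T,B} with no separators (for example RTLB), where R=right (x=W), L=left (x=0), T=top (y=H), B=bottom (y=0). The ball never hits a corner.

1. t=3 → L at (0,1); v=(1,-2)
2. t=1/2 → B at (1/2,0); v=(1,2)
3. t=11/2 → R at (6,11); v=(-1,2)
4. t=1/2 → T at (11/2,12); v=(-1,-2)
5. t=11/2 → L at (0,1); v=(1,-2)
6. t=1/2 → B at (1/2,0); v=(1,2)

Final position: (1/2,0)
Wall sequence: LBRTLB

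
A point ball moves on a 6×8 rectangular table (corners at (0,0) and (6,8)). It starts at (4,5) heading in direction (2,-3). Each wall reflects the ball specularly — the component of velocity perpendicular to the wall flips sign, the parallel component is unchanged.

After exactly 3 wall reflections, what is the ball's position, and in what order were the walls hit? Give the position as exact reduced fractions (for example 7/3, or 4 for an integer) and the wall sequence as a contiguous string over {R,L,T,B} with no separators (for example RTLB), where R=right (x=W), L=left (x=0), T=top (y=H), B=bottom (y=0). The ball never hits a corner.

1. t=1 → R at (6,2); v=(-2,-3)
2. t=2/3 → B at (14/3,0); v=(-2,3)
3. t=7/3 → L at (0,7); v=(2,3)

Final position: (0,7)
Wall sequence: RBL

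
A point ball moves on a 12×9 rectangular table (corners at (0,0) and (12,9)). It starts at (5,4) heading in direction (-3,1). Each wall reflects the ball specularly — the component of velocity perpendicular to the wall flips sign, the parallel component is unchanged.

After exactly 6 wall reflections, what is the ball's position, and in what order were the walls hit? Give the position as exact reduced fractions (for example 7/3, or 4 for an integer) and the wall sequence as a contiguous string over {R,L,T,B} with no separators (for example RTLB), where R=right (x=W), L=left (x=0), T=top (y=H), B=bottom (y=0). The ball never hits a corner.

1. t=5/3 → L at (0,17/3); v=(3,1)
2. t=10/3 → T at (10,9); v=(3,-1)
3. t=2/3 → R at (12,25/3); v=(-3,-1)
4. t=4 → L at (0,13/3); v=(3,-1)
5. t=4 → R at (12,1/3); v=(-3,-1)
6. t=1/3 → B at (11,0); v=(-3,1)

Final position: (11,0)
Wall sequence: LTRLRB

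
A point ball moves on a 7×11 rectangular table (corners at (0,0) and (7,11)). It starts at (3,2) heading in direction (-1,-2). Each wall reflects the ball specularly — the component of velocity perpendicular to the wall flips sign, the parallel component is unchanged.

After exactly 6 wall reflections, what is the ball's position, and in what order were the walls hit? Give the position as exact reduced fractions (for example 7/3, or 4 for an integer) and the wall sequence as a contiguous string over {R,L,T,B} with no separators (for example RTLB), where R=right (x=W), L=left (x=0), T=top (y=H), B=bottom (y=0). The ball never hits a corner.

Final position: (0,10)
Wall sequence: BLTRBL

1. t=1 → B at (2,0); v=(-1,2)
2. t=2 → L at (0,4); v=(1,2)
3. t=7/2 → T at (7/2,11); v=(1,-2)
4. t=7/2 → R at (7,4); v=(-1,-2)
5. t=2 → B at (5,0); v=(-1,2)
6. t=5 → L at (0,10); v=(1,2)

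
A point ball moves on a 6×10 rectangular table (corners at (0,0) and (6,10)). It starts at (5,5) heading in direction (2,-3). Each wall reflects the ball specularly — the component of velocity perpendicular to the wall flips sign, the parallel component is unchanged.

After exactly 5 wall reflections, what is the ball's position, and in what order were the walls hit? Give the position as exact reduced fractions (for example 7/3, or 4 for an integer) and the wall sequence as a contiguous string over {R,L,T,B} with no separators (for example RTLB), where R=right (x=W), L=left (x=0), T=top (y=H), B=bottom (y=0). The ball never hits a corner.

Final position: (6,11/2)
Wall sequence: RBLTR

1. t=1/2 → R at (6,7/2); v=(-2,-3)
2. t=7/6 → B at (11/3,0); v=(-2,3)
3. t=11/6 → L at (0,11/2); v=(2,3)
4. t=3/2 → T at (3,10); v=(2,-3)
5. t=3/2 → R at (6,11/2); v=(-2,-3)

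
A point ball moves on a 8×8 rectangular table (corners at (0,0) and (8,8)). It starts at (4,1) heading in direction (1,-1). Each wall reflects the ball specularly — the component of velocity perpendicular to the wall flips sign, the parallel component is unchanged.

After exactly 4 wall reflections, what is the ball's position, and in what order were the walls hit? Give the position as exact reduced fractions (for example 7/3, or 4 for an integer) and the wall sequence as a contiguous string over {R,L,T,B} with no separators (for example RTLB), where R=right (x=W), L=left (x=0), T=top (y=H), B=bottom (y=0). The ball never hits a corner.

1. t=1 → B at (5,0); v=(1,1)
2. t=3 → R at (8,3); v=(-1,1)
3. t=5 → T at (3,8); v=(-1,-1)
4. t=3 → L at (0,5); v=(1,-1)

Final position: (0,5)
Wall sequence: BRTL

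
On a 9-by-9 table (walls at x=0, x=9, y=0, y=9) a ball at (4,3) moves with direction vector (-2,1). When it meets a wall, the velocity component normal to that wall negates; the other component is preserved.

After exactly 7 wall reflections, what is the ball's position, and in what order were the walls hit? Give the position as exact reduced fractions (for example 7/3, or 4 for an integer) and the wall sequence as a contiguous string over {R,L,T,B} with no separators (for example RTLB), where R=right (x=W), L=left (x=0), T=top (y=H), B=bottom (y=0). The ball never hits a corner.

1. t=2 → L at (0,5); v=(2,1)
2. t=4 → T at (8,9); v=(2,-1)
3. t=1/2 → R at (9,17/2); v=(-2,-1)
4. t=9/2 → L at (0,4); v=(2,-1)
5. t=4 → B at (8,0); v=(2,1)
6. t=1/2 → R at (9,1/2); v=(-2,1)
7. t=9/2 → L at (0,5); v=(2,1)

Final position: (0,5)
Wall sequence: LTRLBRL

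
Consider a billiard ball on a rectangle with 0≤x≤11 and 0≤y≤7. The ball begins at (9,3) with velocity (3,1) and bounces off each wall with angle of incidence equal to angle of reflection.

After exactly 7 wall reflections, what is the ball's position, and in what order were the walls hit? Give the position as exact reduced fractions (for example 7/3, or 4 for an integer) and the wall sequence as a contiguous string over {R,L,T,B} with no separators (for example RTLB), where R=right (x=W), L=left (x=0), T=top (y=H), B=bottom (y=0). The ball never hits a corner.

1. t=2/3 → R at (11,11/3); v=(-3,1)
2. t=10/3 → T at (1,7); v=(-3,-1)
3. t=1/3 → L at (0,20/3); v=(3,-1)
4. t=11/3 → R at (11,3); v=(-3,-1)
5. t=3 → B at (2,0); v=(-3,1)
6. t=2/3 → L at (0,2/3); v=(3,1)
7. t=11/3 → R at (11,13/3); v=(-3,1)

Final position: (11,13/3)
Wall sequence: RTLRBLR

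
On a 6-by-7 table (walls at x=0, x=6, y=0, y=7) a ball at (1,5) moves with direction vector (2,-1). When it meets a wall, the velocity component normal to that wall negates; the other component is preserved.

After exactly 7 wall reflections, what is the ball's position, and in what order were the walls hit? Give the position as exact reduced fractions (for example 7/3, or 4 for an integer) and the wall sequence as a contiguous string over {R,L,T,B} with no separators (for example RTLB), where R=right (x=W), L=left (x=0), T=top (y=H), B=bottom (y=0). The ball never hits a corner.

1. t=5/2 → R at (6,5/2); v=(-2,-1)
2. t=5/2 → B at (1,0); v=(-2,1)
3. t=1/2 → L at (0,1/2); v=(2,1)
4. t=3 → R at (6,7/2); v=(-2,1)
5. t=3 → L at (0,13/2); v=(2,1)
6. t=1/2 → T at (1,7); v=(2,-1)
7. t=5/2 → R at (6,9/2); v=(-2,-1)

Final position: (6,9/2)
Wall sequence: RBLRLTR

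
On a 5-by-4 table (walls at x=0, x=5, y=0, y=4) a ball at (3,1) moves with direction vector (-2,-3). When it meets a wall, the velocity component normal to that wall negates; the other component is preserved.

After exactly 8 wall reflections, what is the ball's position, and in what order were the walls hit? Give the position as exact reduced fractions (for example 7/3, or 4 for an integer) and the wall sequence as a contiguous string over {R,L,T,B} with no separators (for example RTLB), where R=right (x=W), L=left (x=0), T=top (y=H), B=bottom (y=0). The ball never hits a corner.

Final position: (0,5/2)
Wall sequence: BLTBRTBL

1. t=1/3 → B at (7/3,0); v=(-2,3)
2. t=7/6 → L at (0,7/2); v=(2,3)
3. t=1/6 → T at (1/3,4); v=(2,-3)
4. t=4/3 → B at (3,0); v=(2,3)
5. t=1 → R at (5,3); v=(-2,3)
6. t=1/3 → T at (13/3,4); v=(-2,-3)
7. t=4/3 → B at (5/3,0); v=(-2,3)
8. t=5/6 → L at (0,5/2); v=(2,3)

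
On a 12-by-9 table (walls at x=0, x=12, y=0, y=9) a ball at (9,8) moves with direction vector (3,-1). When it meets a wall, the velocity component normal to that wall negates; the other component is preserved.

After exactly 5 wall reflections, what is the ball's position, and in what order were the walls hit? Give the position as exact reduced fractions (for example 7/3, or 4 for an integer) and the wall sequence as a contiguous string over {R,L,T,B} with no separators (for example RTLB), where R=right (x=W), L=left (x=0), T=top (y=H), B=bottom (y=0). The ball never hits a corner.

1. t=1 → R at (12,7); v=(-3,-1)
2. t=4 → L at (0,3); v=(3,-1)
3. t=3 → B at (9,0); v=(3,1)
4. t=1 → R at (12,1); v=(-3,1)
5. t=4 → L at (0,5); v=(3,1)

Final position: (0,5)
Wall sequence: RLBRL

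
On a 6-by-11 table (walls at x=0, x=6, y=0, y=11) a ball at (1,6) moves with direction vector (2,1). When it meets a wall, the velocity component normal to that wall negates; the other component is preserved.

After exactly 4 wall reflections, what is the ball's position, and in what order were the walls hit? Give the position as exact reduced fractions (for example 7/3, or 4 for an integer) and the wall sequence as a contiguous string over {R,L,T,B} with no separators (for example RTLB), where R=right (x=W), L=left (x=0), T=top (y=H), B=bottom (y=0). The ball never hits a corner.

1. t=5/2 → R at (6,17/2); v=(-2,1)
2. t=5/2 → T at (1,11); v=(-2,-1)
3. t=1/2 → L at (0,21/2); v=(2,-1)
4. t=3 → R at (6,15/2); v=(-2,-1)

Final position: (6,15/2)
Wall sequence: RTLR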